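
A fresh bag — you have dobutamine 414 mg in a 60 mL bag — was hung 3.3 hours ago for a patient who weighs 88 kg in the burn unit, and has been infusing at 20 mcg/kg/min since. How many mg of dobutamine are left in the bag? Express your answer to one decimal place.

Dose = 20 mcg/kg/min × 88 kg = 1760 mcg/min
1760 mcg/min × 60 min/hr = 105600 mcg/hr
Concentration = 414 mg ÷ 60 mL = 6.9 mg/mL = 6900 mcg/mL
Rate = 105600 mcg/hr ÷ 6900 mcg/mL = 15.30435 mL/hr
Volume infused = 15.30435 mL/hr × 3.3 hr = 50.50435 mL
Volume remaining = 60 − 50.50435 = 9.495652 mL
Drug remaining = 9.495652 mL × 6900 mcg/mL = 65520 mcg = 65.52 mg

65.5 mg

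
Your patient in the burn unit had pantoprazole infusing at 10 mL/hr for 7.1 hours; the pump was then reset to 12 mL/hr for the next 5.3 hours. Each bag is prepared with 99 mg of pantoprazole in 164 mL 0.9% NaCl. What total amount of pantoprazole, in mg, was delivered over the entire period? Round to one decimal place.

Concentration = 99 mg ÷ 164 mL = 0.6036585 mg/mL
Stage 1: 10 mL/hr × 7.1 hr = 71 mL → 71 mL × 0.6036585 mg/mL = 42.85976 mg
Stage 2: 12 mL/hr × 5.3 hr = 63.6 mL → 63.6 mL × 0.6036585 mg/mL = 38.39268 mg
Total = 42.85976 + 38.39268 = 81.25244 mg

81.3 mg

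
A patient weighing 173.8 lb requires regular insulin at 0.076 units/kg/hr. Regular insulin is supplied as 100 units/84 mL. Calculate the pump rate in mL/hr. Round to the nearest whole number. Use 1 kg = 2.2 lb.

Weight = 173.8 lb ÷ 2.2 lb/kg = 79 kg
Dose = 0.076 units/kg/hr × 79 kg = 6.004 units/hr
Concentration = 100 units ÷ 84 mL = 1.190476 units/mL
Rate = 6.004 units/hr ÷ 1.190476 units/mL = 5.04336 mL/hr

5 mL/hr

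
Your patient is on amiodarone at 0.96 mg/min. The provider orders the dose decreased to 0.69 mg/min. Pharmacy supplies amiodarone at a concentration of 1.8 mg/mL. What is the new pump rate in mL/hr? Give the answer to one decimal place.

23.0 mL/hr

0.69 mg/min × 60 min/hr = 41.4 mg/hr
Rate = 41.4 mg/hr ÷ 1.8 mg/mL = 23 mL/hr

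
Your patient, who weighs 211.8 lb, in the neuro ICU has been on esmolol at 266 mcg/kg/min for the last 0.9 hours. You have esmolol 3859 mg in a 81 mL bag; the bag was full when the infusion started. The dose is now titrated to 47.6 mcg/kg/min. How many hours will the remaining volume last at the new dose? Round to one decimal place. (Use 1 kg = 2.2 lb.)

Initial rate:
Weight = 211.8 lb ÷ 2.2 lb/kg = 96.27273 kg
Dose = 266 mcg/kg/min × 96.27273 kg = 25608.55 mcg/min
25608.55 mcg/min × 60 min/hr = 1536513 mcg/hr
Concentration = 3859 mg ÷ 81 mL = 47.64198 mg/mL = 47641.98 mcg/mL
Rate = 1536513 mcg/hr ÷ 47641.98 mcg/mL = 32.25124 mL/hr
Volume infused so far = 32.25124 mL/hr × 0.9 hr = 29.02612 mL
Volume remaining = 81 − 29.02612 = 51.97388 mL
New rate:
Dose = 47.6 mcg/kg/min × 96.27273 kg = 4582.582 mcg/min
4582.582 mcg/min × 60 min/hr = 274954.9 mcg/hr
Rate = 274954.9 mcg/hr ÷ 47641.98 mcg/mL = 5.771274 mL/hr
Time remaining = 51.97388 mL ÷ 5.771274 mL/hr = 9.005617 hr

9.0 hours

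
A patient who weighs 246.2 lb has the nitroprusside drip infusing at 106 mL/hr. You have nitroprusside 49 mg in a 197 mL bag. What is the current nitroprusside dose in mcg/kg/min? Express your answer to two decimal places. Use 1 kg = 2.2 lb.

Weight = 246.2 lb ÷ 2.2 lb/kg = 111.9091 kg
Concentration = 49 mg ÷ 197 mL = 0.248731 mg/mL = 248.731 mcg/mL
Drug rate = 106 mL/hr × 248.731 mcg/mL = 26365.48 mcg/hr
26365.48 mcg/hr ÷ 60 min/hr = 439.4247 mcg/min
439.4247 mcg/min ÷ 111.9091 kg = 3.926622 mcg/kg/min

3.93 mcg/kg/min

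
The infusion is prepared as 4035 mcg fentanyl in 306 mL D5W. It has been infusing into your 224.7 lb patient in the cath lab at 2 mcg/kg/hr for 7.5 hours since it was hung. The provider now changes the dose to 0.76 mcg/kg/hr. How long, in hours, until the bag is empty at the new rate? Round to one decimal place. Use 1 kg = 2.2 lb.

Initial rate:
Weight = 224.7 lb ÷ 2.2 lb/kg = 102.1364 kg
Dose = 2 mcg/kg/hr × 102.1364 kg = 204.2727 mcg/hr
Concentration = 4035 mcg ÷ 306 mL = 13.18627 mcg/mL
Rate = 204.2727 mcg/hr ÷ 13.18627 mcg/mL = 15.49131 mL/hr
Volume infused so far = 15.49131 mL/hr × 7.5 hr = 116.1849 mL
Volume remaining = 306 − 116.1849 = 189.8151 mL
New rate:
Dose = 0.76 mcg/kg/hr × 102.1364 kg = 77.62364 mcg/hr
Rate = 77.62364 mcg/hr ÷ 13.18627 mcg/mL = 5.8867 mL/hr
Time remaining = 189.8151 mL ÷ 5.8867 mL/hr = 32.24475 hr

32.2 hours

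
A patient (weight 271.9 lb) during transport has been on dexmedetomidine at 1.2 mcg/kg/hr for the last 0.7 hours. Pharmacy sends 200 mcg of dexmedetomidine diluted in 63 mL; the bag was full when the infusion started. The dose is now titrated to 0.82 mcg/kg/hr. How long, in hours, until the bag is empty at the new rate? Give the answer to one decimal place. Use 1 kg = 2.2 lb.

0.9 hours

Initial rate:
Weight = 271.9 lb ÷ 2.2 lb/kg = 123.5909 kg
Dose = 1.2 mcg/kg/hr × 123.5909 kg = 148.3091 mcg/hr
Concentration = 200 mcg ÷ 63 mL = 3.174603 mcg/mL
Rate = 148.3091 mcg/hr ÷ 3.174603 mcg/mL = 46.71736 mL/hr
Volume infused so far = 46.71736 mL/hr × 0.7 hr = 32.70215 mL
Volume remaining = 63 − 32.70215 = 30.29785 mL
New rate:
Dose = 0.82 mcg/kg/hr × 123.5909 kg = 101.3445 mcg/hr
Rate = 101.3445 mcg/hr ÷ 3.174603 mcg/mL = 31.92353 mL/hr
Time remaining = 30.29785 mL ÷ 31.92353 mL/hr = 0.9490756 hr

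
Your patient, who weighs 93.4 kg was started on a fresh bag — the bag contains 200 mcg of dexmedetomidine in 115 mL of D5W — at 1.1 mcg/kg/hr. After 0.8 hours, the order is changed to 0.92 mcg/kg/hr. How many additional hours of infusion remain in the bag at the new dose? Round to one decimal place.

Initial rate:
Dose = 1.1 mcg/kg/hr × 93.4 kg = 102.74 mcg/hr
Concentration = 200 mcg ÷ 115 mL = 1.73913 mcg/mL
Rate = 102.74 mcg/hr ÷ 1.73913 mcg/mL = 59.0755 mL/hr
Volume infused so far = 59.0755 mL/hr × 0.8 hr = 47.2604 mL
Volume remaining = 115 − 47.2604 = 67.7396 mL
New rate:
Dose = 0.92 mcg/kg/hr × 93.4 kg = 85.928 mcg/hr
Rate = 85.928 mcg/hr ÷ 1.73913 mcg/mL = 49.4086 mL/hr
Time remaining = 67.7396 mL ÷ 49.4086 mL/hr = 1.371008 hr

1.4 hours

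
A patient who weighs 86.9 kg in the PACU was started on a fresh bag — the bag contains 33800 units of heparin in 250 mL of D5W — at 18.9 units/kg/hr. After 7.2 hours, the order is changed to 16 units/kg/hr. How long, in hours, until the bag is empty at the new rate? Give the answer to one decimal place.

15.8 hours

Initial rate:
Dose = 18.9 units/kg/hr × 86.9 kg = 1642.41 units/hr
Concentration = 33800 units ÷ 250 mL = 135.2 units/mL
Rate = 1642.41 units/hr ÷ 135.2 units/mL = 12.148 mL/hr
Volume infused so far = 12.148 mL/hr × 7.2 hr = 87.46562 mL
Volume remaining = 250 − 87.46562 = 162.5344 mL
New rate:
Dose = 16 units/kg/hr × 86.9 kg = 1390.4 units/hr
Rate = 1390.4 units/hr ÷ 135.2 units/mL = 10.28402 mL/hr
Time remaining = 162.5344 mL ÷ 10.28402 mL/hr = 15.80455 hr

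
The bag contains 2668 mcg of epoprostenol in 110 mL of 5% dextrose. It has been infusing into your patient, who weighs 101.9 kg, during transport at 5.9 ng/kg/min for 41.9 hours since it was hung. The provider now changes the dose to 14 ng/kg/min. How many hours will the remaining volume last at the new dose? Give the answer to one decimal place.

13.5 hours

Initial rate:
Dose = 5.9 ng/kg/min × 101.9 kg = 601.21 ng/min
601.21 ng/min × 60 min/hr = 36072.6 ng/hr
Concentration = 2668 mcg ÷ 110 mL = 24.25455 mcg/mL = 24254.55 ng/mL
Rate = 36072.6 ng/hr ÷ 24254.55 ng/mL = 1.487251 mL/hr
Volume infused so far = 1.487251 mL/hr × 41.9 hr = 62.31582 mL
Volume remaining = 110 − 62.31582 = 47.68418 mL
New rate:
Dose = 14 ng/kg/min × 101.9 kg = 1426.6 ng/min
1426.6 ng/min × 60 min/hr = 85596 ng/hr
Rate = 85596 ng/hr ÷ 24254.55 ng/mL = 3.52907 mL/hr
Time remaining = 47.68418 mL ÷ 3.52907 mL/hr = 13.51182 hr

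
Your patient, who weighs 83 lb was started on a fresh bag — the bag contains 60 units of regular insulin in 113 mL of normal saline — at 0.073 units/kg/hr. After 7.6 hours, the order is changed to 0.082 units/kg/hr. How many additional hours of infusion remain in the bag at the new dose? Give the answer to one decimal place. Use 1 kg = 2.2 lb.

12.6 hours

Initial rate:
Weight = 83 lb ÷ 2.2 lb/kg = 37.72727 kg
Dose = 0.073 units/kg/hr × 37.72727 kg = 2.754091 units/hr
Concentration = 60 units ÷ 113 mL = 0.5309735 units/mL
Rate = 2.754091 units/hr ÷ 0.5309735 units/mL = 5.186871 mL/hr
Volume infused so far = 5.186871 mL/hr × 7.6 hr = 39.42022 mL
Volume remaining = 113 − 39.42022 = 73.57978 mL
New rate:
Dose = 0.082 units/kg/hr × 37.72727 kg = 3.093636 units/hr
Rate = 3.093636 units/hr ÷ 0.5309735 units/mL = 5.826348 mL/hr
Time remaining = 73.57978 mL ÷ 5.826348 mL/hr = 12.6288 hr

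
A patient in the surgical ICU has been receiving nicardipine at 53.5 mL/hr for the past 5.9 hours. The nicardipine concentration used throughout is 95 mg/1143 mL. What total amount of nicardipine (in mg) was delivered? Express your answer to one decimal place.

26.2 mg

Concentration = 95 mg ÷ 1143 mL = 0.08311461 mg/mL
Drug rate = 53.5 mL/hr × 0.08311461 mg/mL = 4.446632 mg/hr
Total = 4.446632 mg/hr × 5.9 hr = 26.23513 mg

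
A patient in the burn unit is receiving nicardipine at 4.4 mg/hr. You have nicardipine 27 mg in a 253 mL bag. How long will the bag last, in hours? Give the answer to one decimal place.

6.1 hours

Concentration = 27 mg ÷ 253 mL = 0.1067194 mg/mL
Rate = 4.4 mg/hr ÷ 0.1067194 mg/mL = 41.22963 mL/hr
Duration = 253 mL ÷ 41.22963 mL/hr = 6.136364 hr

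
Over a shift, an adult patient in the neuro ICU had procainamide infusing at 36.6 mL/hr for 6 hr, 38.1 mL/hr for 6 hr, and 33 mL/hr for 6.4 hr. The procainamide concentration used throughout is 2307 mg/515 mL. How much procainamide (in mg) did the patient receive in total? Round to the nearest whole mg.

2954 mg

Concentration = 2307 mg ÷ 515 mL = 4.479612 mg/mL
Stage 1: 36.6 mL/hr × 6 hr = 219.6 mL → 219.6 mL × 4.479612 mg/mL = 983.7227 mg
Stage 2: 38.1 mL/hr × 6 hr = 228.6 mL → 228.6 mL × 4.479612 mg/mL = 1024.039 mg
Stage 3: 33 mL/hr × 6.4 hr = 211.2 mL → 211.2 mL × 4.479612 mg/mL = 946.094 mg
Total = 983.7227 + 1024.039 + 946.094 = 2953.856 mg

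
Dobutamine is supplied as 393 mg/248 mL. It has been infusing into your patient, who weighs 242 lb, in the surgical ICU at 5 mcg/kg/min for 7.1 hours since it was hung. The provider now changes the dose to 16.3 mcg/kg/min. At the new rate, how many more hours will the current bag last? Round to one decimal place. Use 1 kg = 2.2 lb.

1.5 hours

Initial rate:
Weight = 242 lb ÷ 2.2 lb/kg = 110 kg
Dose = 5 mcg/kg/min × 110 kg = 550 mcg/min
550 mcg/min × 60 min/hr = 33000 mcg/hr
Concentration = 393 mg ÷ 248 mL = 1.584677 mg/mL = 1584.677 mcg/mL
Rate = 33000 mcg/hr ÷ 1584.677 mcg/mL = 20.82443 mL/hr
Volume infused so far = 20.82443 mL/hr × 7.1 hr = 147.8534 mL
Volume remaining = 248 − 147.8534 = 100.1466 mL
New rate:
Dose = 16.3 mcg/kg/min × 110 kg = 1793 mcg/min
1793 mcg/min × 60 min/hr = 107580 mcg/hr
Rate = 107580 mcg/hr ÷ 1584.677 mcg/mL = 67.88763 mL/hr
Time remaining = 100.1466 mL ÷ 67.88763 mL/hr = 1.475181 hr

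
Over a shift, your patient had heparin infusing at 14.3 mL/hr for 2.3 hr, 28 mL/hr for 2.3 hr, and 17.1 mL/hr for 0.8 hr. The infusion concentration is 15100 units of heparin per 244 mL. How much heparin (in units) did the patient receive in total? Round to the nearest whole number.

6867 units

Concentration = 15100 units ÷ 244 mL = 61.88525 units/mL
Stage 1: 14.3 mL/hr × 2.3 hr = 32.89 mL → 32.89 mL × 61.88525 units/mL = 2035.406 units
Stage 2: 28 mL/hr × 2.3 hr = 64.4 mL → 64.4 mL × 61.88525 units/mL = 3985.41 units
Stage 3: 17.1 mL/hr × 0.8 hr = 13.68 mL → 13.68 mL × 61.88525 units/mL = 846.5902 units
Total = 2035.406 + 3985.41 + 846.5902 = 6867.406 units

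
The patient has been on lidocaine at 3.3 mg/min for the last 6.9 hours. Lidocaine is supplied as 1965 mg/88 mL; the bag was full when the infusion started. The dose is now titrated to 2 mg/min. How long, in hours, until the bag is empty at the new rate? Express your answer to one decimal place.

Initial rate:
3.3 mg/min × 60 min/hr = 198 mg/hr
Concentration = 1965 mg ÷ 88 mL = 22.32955 mg/mL
Rate = 198 mg/hr ÷ 22.32955 mg/mL = 8.867176 mL/hr
Volume infused so far = 8.867176 mL/hr × 6.9 hr = 61.18351 mL
Volume remaining = 88 − 61.18351 = 26.81649 mL
New rate:
2 mg/min × 60 min/hr = 120 mg/hr
Rate = 120 mg/hr ÷ 22.32955 mg/mL = 5.374046 mL/hr
Time remaining = 26.81649 mL ÷ 5.374046 mL/hr = 4.99 hr

5.0 hours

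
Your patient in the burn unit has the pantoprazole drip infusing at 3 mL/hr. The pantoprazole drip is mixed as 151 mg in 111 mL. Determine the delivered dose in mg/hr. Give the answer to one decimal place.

Concentration = 151 mg ÷ 111 mL = 1.36036 mg/mL
Drug rate = 3 mL/hr × 1.36036 mg/mL = 4.081081 mg/hr

4.1 mg/hr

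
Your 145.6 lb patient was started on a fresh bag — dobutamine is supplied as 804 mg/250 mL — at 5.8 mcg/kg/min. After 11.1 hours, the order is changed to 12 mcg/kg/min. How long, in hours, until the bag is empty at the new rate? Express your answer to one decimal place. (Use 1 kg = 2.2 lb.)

Initial rate:
Weight = 145.6 lb ÷ 2.2 lb/kg = 66.18182 kg
Dose = 5.8 mcg/kg/min × 66.18182 kg = 383.8545 mcg/min
383.8545 mcg/min × 60 min/hr = 23031.27 mcg/hr
Concentration = 804 mg ÷ 250 mL = 3.216 mg/mL = 3216 mcg/mL
Rate = 23031.27 mcg/hr ÷ 3216 mcg/mL = 7.161465 mL/hr
Volume infused so far = 7.161465 mL/hr × 11.1 hr = 79.49227 mL
Volume remaining = 250 − 79.49227 = 170.5077 mL
New rate:
Dose = 12 mcg/kg/min × 66.18182 kg = 794.1818 mcg/min
794.1818 mcg/min × 60 min/hr = 47650.91 mcg/hr
Rate = 47650.91 mcg/hr ÷ 3216 mcg/mL = 14.81682 mL/hr
Time remaining = 170.5077 mL ÷ 14.81682 mL/hr = 11.50771 hr

11.5 hours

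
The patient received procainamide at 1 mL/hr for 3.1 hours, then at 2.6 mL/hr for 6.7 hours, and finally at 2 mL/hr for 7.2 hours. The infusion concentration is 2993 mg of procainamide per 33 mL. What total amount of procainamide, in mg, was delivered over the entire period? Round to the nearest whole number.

3167 mg

Concentration = 2993 mg ÷ 33 mL = 90.69697 mg/mL
Stage 1: 1 mL/hr × 3.1 hr = 3.1 mL → 3.1 mL × 90.69697 mg/mL = 281.1606 mg
Stage 2: 2.6 mL/hr × 6.7 hr = 17.42 mL → 17.42 mL × 90.69697 mg/mL = 1579.941 mg
Stage 3: 2 mL/hr × 7.2 hr = 14.4 mL → 14.4 mL × 90.69697 mg/mL = 1306.036 mg
Total = 281.1606 + 1579.941 + 1306.036 = 3167.138 mg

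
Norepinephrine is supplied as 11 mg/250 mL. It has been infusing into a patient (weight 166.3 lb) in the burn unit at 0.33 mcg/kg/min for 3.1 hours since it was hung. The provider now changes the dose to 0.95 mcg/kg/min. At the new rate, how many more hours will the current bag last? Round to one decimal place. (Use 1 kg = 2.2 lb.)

Initial rate:
Weight = 166.3 lb ÷ 2.2 lb/kg = 75.59091 kg
Dose = 0.33 mcg/kg/min × 75.59091 kg = 24.945 mcg/min
24.945 mcg/min × 60 min/hr = 1496.7 mcg/hr
Concentration = 11 mg ÷ 250 mL = 0.044 mg/mL = 44 mcg/mL
Rate = 1496.7 mcg/hr ÷ 44 mcg/mL = 34.01591 mL/hr
Volume infused so far = 34.01591 mL/hr × 3.1 hr = 105.4493 mL
Volume remaining = 250 − 105.4493 = 144.5507 mL
New rate:
Dose = 0.95 mcg/kg/min × 75.59091 kg = 71.81136 mcg/min
71.81136 mcg/min × 60 min/hr = 4308.682 mcg/hr
Rate = 4308.682 mcg/hr ÷ 44 mcg/mL = 97.92459 mL/hr
Time remaining = 144.5507 mL ÷ 97.92459 mL/hr = 1.476143 hr

1.5 hours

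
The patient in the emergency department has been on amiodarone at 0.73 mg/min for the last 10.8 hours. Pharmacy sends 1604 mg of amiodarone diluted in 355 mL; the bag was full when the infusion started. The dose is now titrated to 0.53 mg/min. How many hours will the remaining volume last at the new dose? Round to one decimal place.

Initial rate:
0.73 mg/min × 60 min/hr = 43.8 mg/hr
Concentration = 1604 mg ÷ 355 mL = 4.51831 mg/mL
Rate = 43.8 mg/hr ÷ 4.51831 mg/mL = 9.69389 mL/hr
Volume infused so far = 9.69389 mL/hr × 10.8 hr = 104.694 mL
Volume remaining = 355 − 104.694 = 250.306 mL
New rate:
0.53 mg/min × 60 min/hr = 31.8 mg/hr
Rate = 31.8 mg/hr ÷ 4.51831 mg/mL = 7.03803 mL/hr
Time remaining = 250.306 mL ÷ 7.03803 mL/hr = 35.56478 hr

35.6 hours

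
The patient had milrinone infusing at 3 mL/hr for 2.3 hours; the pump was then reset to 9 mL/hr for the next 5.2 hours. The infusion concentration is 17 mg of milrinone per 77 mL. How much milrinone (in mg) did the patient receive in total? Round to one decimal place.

Concentration = 17 mg ÷ 77 mL = 0.2207792 mg/mL
Stage 1: 3 mL/hr × 2.3 hr = 6.9 mL → 6.9 mL × 0.2207792 mg/mL = 1.523377 mg
Stage 2: 9 mL/hr × 5.2 hr = 46.8 mL → 46.8 mL × 0.2207792 mg/mL = 10.33247 mg
Total = 1.523377 + 10.33247 = 11.85584 mg

11.9 mg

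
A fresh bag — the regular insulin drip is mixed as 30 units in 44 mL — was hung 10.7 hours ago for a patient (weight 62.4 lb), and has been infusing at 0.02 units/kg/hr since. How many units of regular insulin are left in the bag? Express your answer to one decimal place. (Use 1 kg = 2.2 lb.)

Weight = 62.4 lb ÷ 2.2 lb/kg = 28.36364 kg
Dose = 0.02 units/kg/hr × 28.36364 kg = 0.5672727 units/hr
Concentration = 30 units ÷ 44 mL = 0.6818182 units/mL
Rate = 0.5672727 units/hr ÷ 0.6818182 units/mL = 0.832 mL/hr
Volume infused = 0.832 mL/hr × 10.7 hr = 8.9024 mL
Volume remaining = 44 − 8.9024 = 35.0976 mL
Drug remaining = 35.0976 mL × 0.6818182 units/mL = 23.93018 units

23.9 units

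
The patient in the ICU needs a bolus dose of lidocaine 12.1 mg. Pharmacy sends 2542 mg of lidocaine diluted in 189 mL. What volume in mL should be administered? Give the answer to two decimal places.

0.90 mL

Concentration = 2542 mg ÷ 189 mL = 13.44974 mg/mL
Volume = 12.1 mg ÷ 13.44974 mg/mL = 0.8996459 mL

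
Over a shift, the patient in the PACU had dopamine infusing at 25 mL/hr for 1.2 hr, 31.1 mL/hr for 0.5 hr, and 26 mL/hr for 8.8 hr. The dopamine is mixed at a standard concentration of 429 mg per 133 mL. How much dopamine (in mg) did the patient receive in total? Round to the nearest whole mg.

Concentration = 429 mg ÷ 133 mL = 3.225564 mg/mL
Stage 1: 25 mL/hr × 1.2 hr = 30 mL → 30 mL × 3.225564 mg/mL = 96.76692 mg
Stage 2: 31.1 mL/hr × 0.5 hr = 15.55 mL → 15.55 mL × 3.225564 mg/mL = 50.15752 mg
Stage 3: 26 mL/hr × 8.8 hr = 228.8 mL → 228.8 mL × 3.225564 mg/mL = 738.009 mg
Total = 96.76692 + 50.15752 + 738.009 = 884.9335 mg

885 mg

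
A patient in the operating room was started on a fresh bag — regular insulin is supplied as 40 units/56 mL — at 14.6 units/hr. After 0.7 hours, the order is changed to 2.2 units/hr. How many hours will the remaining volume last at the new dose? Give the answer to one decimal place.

Initial rate:
Concentration = 40 units ÷ 56 mL = 0.7142857 units/mL
Rate = 14.6 units/hr ÷ 0.7142857 units/mL = 20.44 mL/hr
Volume infused so far = 20.44 mL/hr × 0.7 hr = 14.308 mL
Volume remaining = 56 − 14.308 = 41.692 mL
New rate:
Rate = 2.2 units/hr ÷ 0.7142857 units/mL = 3.08 mL/hr
Time remaining = 41.692 mL ÷ 3.08 mL/hr = 13.53636 hr

13.5 hours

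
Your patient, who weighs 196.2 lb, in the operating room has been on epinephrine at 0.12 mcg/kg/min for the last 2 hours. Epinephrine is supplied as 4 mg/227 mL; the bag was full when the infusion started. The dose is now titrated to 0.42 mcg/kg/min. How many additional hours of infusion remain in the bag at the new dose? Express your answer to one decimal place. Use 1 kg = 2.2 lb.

Initial rate:
Weight = 196.2 lb ÷ 2.2 lb/kg = 89.18182 kg
Dose = 0.12 mcg/kg/min × 89.18182 kg = 10.70182 mcg/min
10.70182 mcg/min × 60 min/hr = 642.1091 mcg/hr
Concentration = 4 mg ÷ 227 mL = 0.01762115 mg/mL = 17.62115 mcg/mL
Rate = 642.1091 mcg/hr ÷ 17.62115 mcg/mL = 36.43969 mL/hr
Volume infused so far = 36.43969 mL/hr × 2 hr = 72.87938 mL
Volume remaining = 227 − 72.87938 = 154.1206 mL
New rate:
Dose = 0.42 mcg/kg/min × 89.18182 kg = 37.45636 mcg/min
37.45636 mcg/min × 60 min/hr = 2247.382 mcg/hr
Rate = 2247.382 mcg/hr ÷ 17.62115 mcg/mL = 127.5389 mL/hr
Time remaining = 154.1206 mL ÷ 127.5389 mL/hr = 1.20842 hr

1.2 hours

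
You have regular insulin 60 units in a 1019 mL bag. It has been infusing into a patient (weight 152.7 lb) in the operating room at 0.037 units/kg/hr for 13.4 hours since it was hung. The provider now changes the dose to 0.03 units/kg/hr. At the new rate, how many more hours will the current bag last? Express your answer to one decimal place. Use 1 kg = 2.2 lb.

12.3 hours

Initial rate:
Weight = 152.7 lb ÷ 2.2 lb/kg = 69.40909 kg
Dose = 0.037 units/kg/hr × 69.40909 kg = 2.568136 units/hr
Concentration = 60 units ÷ 1019 mL = 0.05888126 units/mL
Rate = 2.568136 units/hr ÷ 0.05888126 units/mL = 43.61552 mL/hr
Volume infused so far = 43.61552 mL/hr × 13.4 hr = 584.4479 mL
Volume remaining = 1019 − 584.4479 = 434.5521 mL
New rate:
Dose = 0.03 units/kg/hr × 69.40909 kg = 2.082273 units/hr
Rate = 2.082273 units/hr ÷ 0.05888126 units/mL = 35.36393 mL/hr
Time remaining = 434.5521 mL ÷ 35.36393 mL/hr = 12.288 hr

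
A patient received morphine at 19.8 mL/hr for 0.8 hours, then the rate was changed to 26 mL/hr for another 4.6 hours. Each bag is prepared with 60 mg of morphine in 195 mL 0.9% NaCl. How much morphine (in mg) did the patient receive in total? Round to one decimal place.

41.7 mg

Concentration = 60 mg ÷ 195 mL = 0.3076923 mg/mL
Stage 1: 19.8 mL/hr × 0.8 hr = 15.84 mL → 15.84 mL × 0.3076923 mg/mL = 4.873846 mg
Stage 2: 26 mL/hr × 4.6 hr = 119.6 mL → 119.6 mL × 0.3076923 mg/mL = 36.8 mg
Total = 4.873846 + 36.8 = 41.67385 mg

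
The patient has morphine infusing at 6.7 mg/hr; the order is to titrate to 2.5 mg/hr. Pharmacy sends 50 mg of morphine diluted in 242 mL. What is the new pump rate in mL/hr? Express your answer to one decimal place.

12.1 mL/hr

Concentration = 50 mg ÷ 242 mL = 0.2066116 mg/mL
Rate = 2.5 mg/hr ÷ 0.2066116 mg/mL = 12.1 mL/hr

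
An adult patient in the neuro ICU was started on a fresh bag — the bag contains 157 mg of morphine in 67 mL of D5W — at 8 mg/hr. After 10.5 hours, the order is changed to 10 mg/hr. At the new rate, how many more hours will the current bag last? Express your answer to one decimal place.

7.3 hours

Initial rate:
Concentration = 157 mg ÷ 67 mL = 2.343284 mg/mL
Rate = 8 mg/hr ÷ 2.343284 mg/mL = 3.414013 mL/hr
Volume infused so far = 3.414013 mL/hr × 10.5 hr = 35.84713 mL
Volume remaining = 67 − 35.84713 = 31.15287 mL
New rate:
Rate = 10 mg/hr ÷ 2.343284 mg/mL = 4.267516 mL/hr
Time remaining = 31.15287 mL ÷ 4.267516 mL/hr = 7.3 hr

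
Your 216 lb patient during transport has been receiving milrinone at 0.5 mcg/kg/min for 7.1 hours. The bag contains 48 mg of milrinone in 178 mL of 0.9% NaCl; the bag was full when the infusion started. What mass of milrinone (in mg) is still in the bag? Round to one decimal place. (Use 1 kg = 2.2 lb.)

27.1 mg

Weight = 216 lb ÷ 2.2 lb/kg = 98.18182 kg
Dose = 0.5 mcg/kg/min × 98.18182 kg = 49.09091 mcg/min
49.09091 mcg/min × 60 min/hr = 2945.455 mcg/hr
Concentration = 48 mg ÷ 178 mL = 0.2696629 mg/mL = 269.6629 mcg/mL
Rate = 2945.455 mcg/hr ÷ 269.6629 mcg/mL = 10.92273 mL/hr
Volume infused = 10.92273 mL/hr × 7.1 hr = 77.55136 mL
Volume remaining = 178 − 77.55136 = 100.4486 mL
Drug remaining = 100.4486 mL × 269.6629 mcg/mL = 27087.27 mcg = 27.08727 mg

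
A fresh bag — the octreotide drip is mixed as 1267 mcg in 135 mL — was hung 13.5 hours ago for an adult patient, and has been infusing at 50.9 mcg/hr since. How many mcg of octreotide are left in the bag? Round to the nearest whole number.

Concentration = 1267 mcg ÷ 135 mL = 9.385185 mcg/mL
Rate = 50.9 mcg/hr ÷ 9.385185 mcg/mL = 5.423441 mL/hr
Volume infused = 5.423441 mL/hr × 13.5 hr = 73.21646 mL
Volume remaining = 135 − 73.21646 = 61.78354 mL
Drug remaining = 61.78354 mL × 9.385185 mcg/mL = 579.85 mcg

580 mcg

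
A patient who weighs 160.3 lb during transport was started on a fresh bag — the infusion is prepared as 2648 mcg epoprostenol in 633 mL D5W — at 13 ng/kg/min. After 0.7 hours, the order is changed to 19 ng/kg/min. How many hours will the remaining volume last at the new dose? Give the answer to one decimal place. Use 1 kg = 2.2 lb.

31.4 hours

Initial rate:
Weight = 160.3 lb ÷ 2.2 lb/kg = 72.86364 kg
Dose = 13 ng/kg/min × 72.86364 kg = 947.2273 ng/min
947.2273 ng/min × 60 min/hr = 56833.64 ng/hr
Concentration = 2648 mcg ÷ 633 mL = 4.183254 mcg/mL = 4183.254 ng/mL
Rate = 56833.64 ng/hr ÷ 4183.254 ng/mL = 13.58599 mL/hr
Volume infused so far = 13.58599 mL/hr × 0.7 hr = 9.51019 mL
Volume remaining = 633 − 9.51019 = 623.4898 mL
New rate:
Dose = 19 ng/kg/min × 72.86364 kg = 1384.409 ng/min
1384.409 ng/min × 60 min/hr = 83064.55 ng/hr
Rate = 83064.55 ng/hr ÷ 4183.254 ng/mL = 19.85644 mL/hr
Time remaining = 623.4898 mL ÷ 19.85644 mL/hr = 31.39988 hr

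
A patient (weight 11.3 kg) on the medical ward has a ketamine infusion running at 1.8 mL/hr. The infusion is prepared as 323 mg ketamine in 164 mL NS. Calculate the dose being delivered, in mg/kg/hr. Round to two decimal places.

0.31 mg/kg/hr

Concentration = 323 mg ÷ 164 mL = 1.969512 mg/mL
Drug rate = 1.8 mL/hr × 1.969512 mg/mL = 3.545122 mg/hr
3.545122 mg/hr ÷ 11.3 kg = 0.3137276 mg/kg/hr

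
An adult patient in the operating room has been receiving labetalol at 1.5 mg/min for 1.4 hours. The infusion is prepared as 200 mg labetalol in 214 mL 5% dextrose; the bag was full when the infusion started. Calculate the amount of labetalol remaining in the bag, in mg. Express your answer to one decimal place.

1.5 mg/min × 60 min/hr = 90 mg/hr
Concentration = 200 mg ÷ 214 mL = 0.9345794 mg/mL
Rate = 90 mg/hr ÷ 0.9345794 mg/mL = 96.3 mL/hr
Volume infused = 96.3 mL/hr × 1.4 hr = 134.82 mL
Volume remaining = 214 − 134.82 = 79.18 mL
Drug remaining = 79.18 mL × 0.9345794 mg/mL = 74 mg

74.0 mg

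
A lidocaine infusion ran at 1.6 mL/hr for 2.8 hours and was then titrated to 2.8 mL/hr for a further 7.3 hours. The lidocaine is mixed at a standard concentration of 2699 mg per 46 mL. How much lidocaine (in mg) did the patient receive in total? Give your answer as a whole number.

1462 mg

Concentration = 2699 mg ÷ 46 mL = 58.67391 mg/mL
Stage 1: 1.6 mL/hr × 2.8 hr = 4.48 mL → 4.48 mL × 58.67391 mg/mL = 262.8591 mg
Stage 2: 2.8 mL/hr × 7.3 hr = 20.44 mL → 20.44 mL × 58.67391 mg/mL = 1199.295 mg
Total = 262.8591 + 1199.295 = 1462.154 mg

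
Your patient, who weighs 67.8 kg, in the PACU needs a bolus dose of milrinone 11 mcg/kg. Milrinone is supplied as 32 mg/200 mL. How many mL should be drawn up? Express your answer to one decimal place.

4.7 mL

Dose = 11 mcg/kg × 67.8 kg = 745.8 mcg
Concentration = 32 mg ÷ 200 mL = 0.16 mg/mL = 160 mcg/mL
Volume = 745.8 mcg ÷ 160 mcg/mL = 4.66125 mL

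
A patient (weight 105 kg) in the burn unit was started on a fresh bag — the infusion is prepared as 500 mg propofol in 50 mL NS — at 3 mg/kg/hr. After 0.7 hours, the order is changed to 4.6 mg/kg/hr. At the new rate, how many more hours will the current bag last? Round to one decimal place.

Initial rate:
Dose = 3 mg/kg/hr × 105 kg = 315 mg/hr
Concentration = 500 mg ÷ 50 mL = 10 mg/mL
Rate = 315 mg/hr ÷ 10 mg/mL = 31.5 mL/hr
Volume infused so far = 31.5 mL/hr × 0.7 hr = 22.05 mL
Volume remaining = 50 − 22.05 = 27.95 mL
New rate:
Dose = 4.6 mg/kg/hr × 105 kg = 483 mg/hr
Rate = 483 mg/hr ÷ 10 mg/mL = 48.3 mL/hr
Time remaining = 27.95 mL ÷ 48.3 mL/hr = 0.5786749 hr

0.6 hours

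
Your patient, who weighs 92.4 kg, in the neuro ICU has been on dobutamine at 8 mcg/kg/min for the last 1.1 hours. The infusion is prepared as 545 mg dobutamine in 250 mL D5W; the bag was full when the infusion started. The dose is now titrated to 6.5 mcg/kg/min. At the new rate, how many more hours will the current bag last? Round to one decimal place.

13.8 hours

Initial rate:
Dose = 8 mcg/kg/min × 92.4 kg = 739.2 mcg/min
739.2 mcg/min × 60 min/hr = 44352 mcg/hr
Concentration = 545 mg ÷ 250 mL = 2.18 mg/mL = 2180 mcg/mL
Rate = 44352 mcg/hr ÷ 2180 mcg/mL = 20.34495 mL/hr
Volume infused so far = 20.34495 mL/hr × 1.1 hr = 22.37945 mL
Volume remaining = 250 − 22.37945 = 227.6206 mL
New rate:
Dose = 6.5 mcg/kg/min × 92.4 kg = 600.6 mcg/min
600.6 mcg/min × 60 min/hr = 36036 mcg/hr
Rate = 36036 mcg/hr ÷ 2180 mcg/mL = 16.53028 mL/hr
Time remaining = 227.6206 mL ÷ 16.53028 mL/hr = 13.76992 hr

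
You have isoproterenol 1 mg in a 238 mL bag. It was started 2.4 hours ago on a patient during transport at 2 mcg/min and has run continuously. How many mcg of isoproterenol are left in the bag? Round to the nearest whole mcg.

712 mcg

2 mcg/min × 60 min/hr = 120 mcg/hr
Concentration = 1 mg ÷ 238 mL = 0.004201681 mg/mL = 4.201681 mcg/mL
Rate = 120 mcg/hr ÷ 4.201681 mcg/mL = 28.56 mL/hr
Volume infused = 28.56 mL/hr × 2.4 hr = 68.544 mL
Volume remaining = 238 − 68.544 = 169.456 mL
Drug remaining = 169.456 mL × 4.201681 mcg/mL = 712 mcg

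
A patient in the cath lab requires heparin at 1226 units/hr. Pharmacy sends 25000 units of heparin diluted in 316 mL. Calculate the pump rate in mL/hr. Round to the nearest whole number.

Concentration = 25000 units ÷ 316 mL = 79.11392 units/mL
Rate = 1226 units/hr ÷ 79.11392 units/mL = 15.49664 mL/hr

15 mL/hr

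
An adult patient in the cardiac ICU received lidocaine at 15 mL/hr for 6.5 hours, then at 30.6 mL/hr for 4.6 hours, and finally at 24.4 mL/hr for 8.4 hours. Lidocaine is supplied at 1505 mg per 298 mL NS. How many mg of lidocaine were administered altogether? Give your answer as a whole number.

2238 mg

Concentration = 1505 mg ÷ 298 mL = 5.050336 mg/mL
Stage 1: 15 mL/hr × 6.5 hr = 97.5 mL → 97.5 mL × 5.050336 mg/mL = 492.4077 mg
Stage 2: 30.6 mL/hr × 4.6 hr = 140.76 mL → 140.76 mL × 5.050336 mg/mL = 710.8852 mg
Stage 3: 24.4 mL/hr × 8.4 hr = 204.96 mL → 204.96 mL × 5.050336 mg/mL = 1035.117 mg
Total = 492.4077 + 710.8852 + 1035.117 = 2238.41 mg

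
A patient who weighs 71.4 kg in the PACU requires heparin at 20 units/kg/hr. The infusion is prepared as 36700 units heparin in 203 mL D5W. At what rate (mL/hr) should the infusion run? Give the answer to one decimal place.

7.9 mL/hr

Dose = 20 units/kg/hr × 71.4 kg = 1428 units/hr
Concentration = 36700 units ÷ 203 mL = 180.7882 units/mL
Rate = 1428 units/hr ÷ 180.7882 units/mL = 7.898747 mL/hr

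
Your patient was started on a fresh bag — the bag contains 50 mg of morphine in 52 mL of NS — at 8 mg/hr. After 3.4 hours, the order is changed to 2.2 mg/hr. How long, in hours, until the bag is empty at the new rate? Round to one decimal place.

Initial rate:
Concentration = 50 mg ÷ 52 mL = 0.9615385 mg/mL
Rate = 8 mg/hr ÷ 0.9615385 mg/mL = 8.32 mL/hr
Volume infused so far = 8.32 mL/hr × 3.4 hr = 28.288 mL
Volume remaining = 52 − 28.288 = 23.712 mL
New rate:
Rate = 2.2 mg/hr ÷ 0.9615385 mg/mL = 2.288 mL/hr
Time remaining = 23.712 mL ÷ 2.288 mL/hr = 10.36364 hr

10.4 hours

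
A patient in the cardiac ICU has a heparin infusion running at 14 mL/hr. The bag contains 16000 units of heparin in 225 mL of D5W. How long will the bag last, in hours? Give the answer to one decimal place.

Duration = 225 mL ÷ 14 mL/hr = 16.07143 hr

16.1 hours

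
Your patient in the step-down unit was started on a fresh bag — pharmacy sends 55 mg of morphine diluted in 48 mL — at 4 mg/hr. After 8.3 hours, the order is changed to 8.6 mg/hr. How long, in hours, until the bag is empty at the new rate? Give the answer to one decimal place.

2.5 hours

Initial rate:
Concentration = 55 mg ÷ 48 mL = 1.145833 mg/mL
Rate = 4 mg/hr ÷ 1.145833 mg/mL = 3.490909 mL/hr
Volume infused so far = 3.490909 mL/hr × 8.3 hr = 28.97455 mL
Volume remaining = 48 − 28.97455 = 19.02545 mL
New rate:
Rate = 8.6 mg/hr ÷ 1.145833 mg/mL = 7.505455 mL/hr
Time remaining = 19.02545 mL ÷ 7.505455 mL/hr = 2.534884 hr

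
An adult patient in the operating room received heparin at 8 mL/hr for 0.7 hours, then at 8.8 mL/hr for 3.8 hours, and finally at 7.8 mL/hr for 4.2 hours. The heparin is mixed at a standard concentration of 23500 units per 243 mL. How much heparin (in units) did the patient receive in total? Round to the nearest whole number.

6944 units

Concentration = 23500 units ÷ 243 mL = 96.70782 units/mL
Stage 1: 8 mL/hr × 0.7 hr = 5.6 mL → 5.6 mL × 96.70782 units/mL = 541.5638 units
Stage 2: 8.8 mL/hr × 3.8 hr = 33.44 mL → 33.44 mL × 96.70782 units/mL = 3233.909 units
Stage 3: 7.8 mL/hr × 4.2 hr = 32.76 mL → 32.76 mL × 96.70782 units/mL = 3168.148 units
Total = 541.5638 + 3233.909 + 3168.148 = 6943.621 units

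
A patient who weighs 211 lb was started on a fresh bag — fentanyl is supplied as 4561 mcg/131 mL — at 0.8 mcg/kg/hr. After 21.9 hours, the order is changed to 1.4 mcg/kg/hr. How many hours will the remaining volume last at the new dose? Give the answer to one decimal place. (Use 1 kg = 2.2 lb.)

21.5 hours

Initial rate:
Weight = 211 lb ÷ 2.2 lb/kg = 95.90909 kg
Dose = 0.8 mcg/kg/hr × 95.90909 kg = 76.72727 mcg/hr
Concentration = 4561 mcg ÷ 131 mL = 34.81679 mcg/mL
Rate = 76.72727 mcg/hr ÷ 34.81679 mcg/mL = 2.203743 mL/hr
Volume infused so far = 2.203743 mL/hr × 21.9 hr = 48.26198 mL
Volume remaining = 131 − 48.26198 = 82.73802 mL
New rate:
Dose = 1.4 mcg/kg/hr × 95.90909 kg = 134.2727 mcg/hr
Rate = 134.2727 mcg/hr ÷ 34.81679 mcg/mL = 3.856551 mL/hr
Time remaining = 82.73802 mL ÷ 3.856551 mL/hr = 21.45389 hr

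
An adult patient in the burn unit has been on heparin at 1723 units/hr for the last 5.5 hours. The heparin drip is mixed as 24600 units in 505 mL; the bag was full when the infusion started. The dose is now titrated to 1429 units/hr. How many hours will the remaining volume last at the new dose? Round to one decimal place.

10.6 hours

Initial rate:
Concentration = 24600 units ÷ 505 mL = 48.71287 units/mL
Rate = 1723 units/hr ÷ 48.71287 units/mL = 35.37053 mL/hr
Volume infused so far = 35.37053 mL/hr × 5.5 hr = 194.5379 mL
Volume remaining = 505 − 194.5379 = 310.4621 mL
New rate:
Rate = 1429 units/hr ÷ 48.71287 units/mL = 29.33516 mL/hr
Time remaining = 310.4621 mL ÷ 29.33516 mL/hr = 10.58328 hr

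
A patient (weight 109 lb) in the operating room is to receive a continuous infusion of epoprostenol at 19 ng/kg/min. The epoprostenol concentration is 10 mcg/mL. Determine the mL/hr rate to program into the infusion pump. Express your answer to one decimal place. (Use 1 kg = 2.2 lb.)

Weight = 109 lb ÷ 2.2 lb/kg = 49.54545 kg
Dose = 19 ng/kg/min × 49.54545 kg = 941.3636 ng/min
941.3636 ng/min × 60 min/hr = 56481.82 ng/hr
Concentration = 10 mcg/mL = 10000 ng/mL
Rate = 56481.82 ng/hr ÷ 10000 ng/mL = 5.648182 mL/hr

5.6 mL/hr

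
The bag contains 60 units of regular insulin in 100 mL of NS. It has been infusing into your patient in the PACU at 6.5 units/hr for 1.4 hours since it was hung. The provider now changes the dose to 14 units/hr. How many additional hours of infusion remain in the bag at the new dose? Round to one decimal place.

Initial rate:
Concentration = 60 units ÷ 100 mL = 0.6 units/mL
Rate = 6.5 units/hr ÷ 0.6 units/mL = 10.83333 mL/hr
Volume infused so far = 10.83333 mL/hr × 1.4 hr = 15.16667 mL
Volume remaining = 100 − 15.16667 = 84.83333 mL
New rate:
Rate = 14 units/hr ÷ 0.6 units/mL = 23.33333 mL/hr
Time remaining = 84.83333 mL ÷ 23.33333 mL/hr = 3.635714 hr

3.6 hours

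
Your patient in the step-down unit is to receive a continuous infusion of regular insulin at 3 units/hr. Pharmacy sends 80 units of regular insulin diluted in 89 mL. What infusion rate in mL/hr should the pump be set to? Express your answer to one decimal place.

3.3 mL/hr

Concentration = 80 units ÷ 89 mL = 0.8988764 units/mL
Rate = 3 units/hr ÷ 0.8988764 units/mL = 3.3375 mL/hr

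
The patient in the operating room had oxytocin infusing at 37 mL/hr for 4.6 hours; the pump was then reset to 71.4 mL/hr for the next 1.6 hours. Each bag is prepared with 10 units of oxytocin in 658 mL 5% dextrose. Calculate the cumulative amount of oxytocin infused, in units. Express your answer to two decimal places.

4.32 units

Concentration = 10 units ÷ 658 mL = 0.01519757 units/mL
Stage 1: 37 mL/hr × 4.6 hr = 170.2 mL → 170.2 mL × 0.01519757 units/mL = 2.586626 units
Stage 2: 71.4 mL/hr × 1.6 hr = 114.24 mL → 114.24 mL × 0.01519757 units/mL = 1.73617 units
Total = 2.586626 + 1.73617 = 4.322796 units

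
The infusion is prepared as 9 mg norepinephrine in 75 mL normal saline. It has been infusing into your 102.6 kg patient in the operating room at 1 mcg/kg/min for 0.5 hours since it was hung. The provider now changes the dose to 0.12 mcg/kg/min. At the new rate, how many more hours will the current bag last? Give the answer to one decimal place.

Initial rate:
Dose = 1 mcg/kg/min × 102.6 kg = 102.6 mcg/min
102.6 mcg/min × 60 min/hr = 6156 mcg/hr
Concentration = 9 mg ÷ 75 mL = 0.12 mg/mL = 120 mcg/mL
Rate = 6156 mcg/hr ÷ 120 mcg/mL = 51.3 mL/hr
Volume infused so far = 51.3 mL/hr × 0.5 hr = 25.65 mL
Volume remaining = 75 − 25.65 = 49.35 mL
New rate:
Dose = 0.12 mcg/kg/min × 102.6 kg = 12.312 mcg/min
12.312 mcg/min × 60 min/hr = 738.72 mcg/hr
Rate = 738.72 mcg/hr ÷ 120 mcg/mL = 6.156 mL/hr
Time remaining = 49.35 mL ÷ 6.156 mL/hr = 8.016569 hr

8.0 hours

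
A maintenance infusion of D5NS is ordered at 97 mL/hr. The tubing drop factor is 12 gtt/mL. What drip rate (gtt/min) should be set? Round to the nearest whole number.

19 gtt/min

97 mL/hr ÷ 60 min/hr = 1.616667 mL/min
1.616667 mL/min × 12 gtt/mL = 19.4 gtt/min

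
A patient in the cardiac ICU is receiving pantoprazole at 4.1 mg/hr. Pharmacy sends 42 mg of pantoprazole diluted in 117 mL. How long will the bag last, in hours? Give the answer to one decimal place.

10.2 hours

Concentration = 42 mg ÷ 117 mL = 0.3589744 mg/mL
Rate = 4.1 mg/hr ÷ 0.3589744 mg/mL = 11.42143 mL/hr
Duration = 117 mL ÷ 11.42143 mL/hr = 10.2439 hr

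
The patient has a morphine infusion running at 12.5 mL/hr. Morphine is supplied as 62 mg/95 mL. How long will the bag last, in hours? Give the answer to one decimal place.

Duration = 95 mL ÷ 12.5 mL/hr = 7.6 hr

7.6 hours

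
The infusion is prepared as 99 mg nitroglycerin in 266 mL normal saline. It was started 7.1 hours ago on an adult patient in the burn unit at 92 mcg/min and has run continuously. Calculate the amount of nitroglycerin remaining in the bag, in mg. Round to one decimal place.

59.8 mg

92 mcg/min × 60 min/hr = 5520 mcg/hr
Concentration = 99 mg ÷ 266 mL = 0.3721805 mg/mL = 372.1805 mcg/mL
Rate = 5520 mcg/hr ÷ 372.1805 mcg/mL = 14.83152 mL/hr
Volume infused = 14.83152 mL/hr × 7.1 hr = 105.3038 mL
Volume remaining = 266 − 105.3038 = 160.6962 mL
Drug remaining = 160.6962 mL × 372.1805 mcg/mL = 59808 mcg = 59.808 mg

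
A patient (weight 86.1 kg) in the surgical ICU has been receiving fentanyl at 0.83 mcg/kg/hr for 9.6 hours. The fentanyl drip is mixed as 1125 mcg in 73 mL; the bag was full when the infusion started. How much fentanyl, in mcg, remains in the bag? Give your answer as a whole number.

439 mcg

Dose = 0.83 mcg/kg/hr × 86.1 kg = 71.463 mcg/hr
Concentration = 1125 mcg ÷ 73 mL = 15.41096 mcg/mL
Rate = 71.463 mcg/hr ÷ 15.41096 mcg/mL = 4.637155 mL/hr
Volume infused = 4.637155 mL/hr × 9.6 hr = 44.51668 mL
Volume remaining = 73 − 44.51668 = 28.48332 mL
Drug remaining = 28.48332 mL × 15.41096 mcg/mL = 438.9552 mcg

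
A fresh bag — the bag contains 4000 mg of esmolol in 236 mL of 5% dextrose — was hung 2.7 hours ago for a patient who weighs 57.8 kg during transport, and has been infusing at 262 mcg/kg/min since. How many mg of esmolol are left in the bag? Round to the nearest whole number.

1547 mg

Dose = 262 mcg/kg/min × 57.8 kg = 15143.6 mcg/min
15143.6 mcg/min × 60 min/hr = 908616 mcg/hr
Concentration = 4000 mg ÷ 236 mL = 16.94915 mg/mL = 16949.15 mcg/mL
Rate = 908616 mcg/hr ÷ 16949.15 mcg/mL = 53.60834 mL/hr
Volume infused = 53.60834 mL/hr × 2.7 hr = 144.7425 mL
Volume remaining = 236 − 144.7425 = 91.25747 mL
Drug remaining = 91.25747 mL × 16949.15 mcg/mL = 1546737 mcg = 1546.737 mg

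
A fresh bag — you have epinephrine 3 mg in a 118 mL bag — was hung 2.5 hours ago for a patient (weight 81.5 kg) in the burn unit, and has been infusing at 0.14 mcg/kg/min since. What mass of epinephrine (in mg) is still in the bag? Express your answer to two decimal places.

Dose = 0.14 mcg/kg/min × 81.5 kg = 11.41 mcg/min
11.41 mcg/min × 60 min/hr = 684.6 mcg/hr
Concentration = 3 mg ÷ 118 mL = 0.02542373 mg/mL = 25.42373 mcg/mL
Rate = 684.6 mcg/hr ÷ 25.42373 mcg/mL = 26.9276 mL/hr
Volume infused = 26.9276 mL/hr × 2.5 hr = 67.319 mL
Volume remaining = 118 − 67.319 = 50.681 mL
Drug remaining = 50.681 mL × 25.42373 mcg/mL = 1288.5 mcg = 1.2885 mg

1.29 mg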